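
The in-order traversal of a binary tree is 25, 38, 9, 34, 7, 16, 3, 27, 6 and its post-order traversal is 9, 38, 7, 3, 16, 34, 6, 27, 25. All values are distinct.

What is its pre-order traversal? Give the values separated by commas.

25, 27, 34, 38, 9, 16, 7, 3, 6

The last element of post-order is the root; it splits in-order into left and right subtrees.
Root 25: left subtree has 0 nodes { }, right has 8 {38, 9, 34, 7, 16, 3, 27, 6}.
  Root 27: left subtree has 6 nodes {38, 9, 34, 7, 16, 3}, right has 1 {6}.
    Root 34: left subtree has 2 nodes {38, 9}, right has 3 {7, 16, 3}.
      Root 38: left subtree has 0 nodes { }, right has 1 {9}.
      Root 16: left subtree has 1 node {7}, right has 1 {3}.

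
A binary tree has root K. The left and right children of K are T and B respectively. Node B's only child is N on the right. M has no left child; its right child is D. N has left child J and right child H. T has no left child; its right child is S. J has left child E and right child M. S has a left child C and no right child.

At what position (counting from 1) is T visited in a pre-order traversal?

Pre-order visits the node, then its left subtree, then its right subtree.
Visit K.
At K: go left to T.
  Visit T.
  At T: no left child.
  At T: go right to S.
    Visit S.
    At S: go left to C.
      C is a leaf — visit C.
    At S: no right child.
At K: go right to B.
  Visit B.
  At B: no left child.
  At B: go right to N.
    Visit N.
    At N: go left to J.
      Visit J.
      At J: go left to E.
        E is a leaf — visit E.
      At J: go right to M.
        Visit M.
        At M: no left child.
        At M: go right to D.
          D is a leaf — visit D.
    At N: go right to H.
      H is a leaf — visit H.
Full pre-order sequence: K, T, S, C, B, N, J, E, M, D, H.

2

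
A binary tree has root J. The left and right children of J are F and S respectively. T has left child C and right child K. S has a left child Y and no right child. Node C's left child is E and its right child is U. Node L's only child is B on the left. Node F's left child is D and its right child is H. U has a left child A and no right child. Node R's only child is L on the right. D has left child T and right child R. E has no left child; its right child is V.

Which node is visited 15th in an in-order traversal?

Y

In-order visits the left subtree, then the node, then the right subtree.
At J: go left to F.
  At F: go left to D.
    At D: go left to T.
      At T: go left to C.
        At C: go left to E.
          At E: no left child.
          Visit E.
          At E: go right to V.
            V is a leaf — visit V.
        Visit C.
        At C: go right to U.
          At U: go left to A.
            A is a leaf — visit A.
          Visit U.
          At U: no right child.
      Visit T.
      At T: go right to K.
        K is a leaf — visit K.
    Visit D.
    At D: go right to R.
      At R: no left child.
      Visit R.
      At R: go right to L.
        At L: go left to B.
          B is a leaf — visit B.
        Visit L.
        At L: no right child.
  Visit F.
  At F: go right to H.
    H is a leaf — visit H.
Visit J.
At J: go right to S.
  At S: go left to Y.
    Y is a leaf — visit Y.
  Visit S.
  At S: no right child.
Full in-order sequence: E, V, C, A, U, T, K, D, R, B, L, F, H, J, Y, S.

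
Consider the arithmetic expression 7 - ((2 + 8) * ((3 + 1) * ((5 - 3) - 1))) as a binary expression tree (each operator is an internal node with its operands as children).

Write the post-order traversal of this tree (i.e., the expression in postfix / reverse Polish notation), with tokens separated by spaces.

7 2 8 + 3 1 + 5 3 - 1 - * * -

Post-order on an expression tree gives postfix notation: for each operator, emit left operand, right operand, then the operator.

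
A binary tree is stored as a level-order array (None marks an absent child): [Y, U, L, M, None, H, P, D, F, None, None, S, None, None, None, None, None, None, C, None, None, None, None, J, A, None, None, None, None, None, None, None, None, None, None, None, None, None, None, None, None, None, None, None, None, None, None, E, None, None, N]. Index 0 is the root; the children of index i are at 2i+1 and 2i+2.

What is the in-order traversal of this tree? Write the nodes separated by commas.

D, M, F, C, U, Y, E, J, S, A, N, H, L, P

In-order visits the left subtree, then the node, then the right subtree.
At Y: go left to U.
  At U: go left to M.
    At M: go left to D.
      D is a leaf — visit D.
    Visit M.
    At M: go right to F.
      At F: no left child.
      Visit F.
      At F: go right to C.
        C is a leaf — visit C.
  Visit U.
  At U: no right child.
Visit Y.
At Y: go right to L.
  At L: go left to H.
    At H: go left to S.
      At S: go left to J.
        At J: go left to E.
          E is a leaf — visit E.
        Visit J.
        At J: no right child.
      Visit S.
      At S: go right to A.
        At A: no left child.
        Visit A.
        At A: go right to N.
          N is a leaf — visit N.
    Visit H.
    At H: no right child.
  Visit L.
  At L: go right to P.
    P is a leaf — visit P.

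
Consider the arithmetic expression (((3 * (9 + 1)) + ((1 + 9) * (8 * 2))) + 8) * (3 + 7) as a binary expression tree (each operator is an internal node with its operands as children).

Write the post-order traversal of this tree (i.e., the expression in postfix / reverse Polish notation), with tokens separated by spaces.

3 9 1 + * 1 9 + 8 2 * * + 8 + 3 7 + *

Post-order on an expression tree gives postfix notation: for each operator, emit left operand, right operand, then the operator.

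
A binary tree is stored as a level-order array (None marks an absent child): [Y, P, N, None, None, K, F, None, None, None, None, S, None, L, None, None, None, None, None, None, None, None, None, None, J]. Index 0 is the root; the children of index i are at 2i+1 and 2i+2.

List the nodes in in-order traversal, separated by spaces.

In-order visits the left subtree, then the node, then the right subtree.
At Y: go left to P.
  P is a leaf — visit P.
Visit Y.
At Y: go right to N.
  At N: go left to K.
    At K: go left to S.
      At S: no left child.
      Visit S.
      At S: go right to J.
        J is a leaf — visit J.
    Visit K.
    At K: no right child.
  Visit N.
  At N: go right to F.
    At F: go left to L.
      L is a leaf — visit L.
    Visit F.
    At F: no right child.

P Y S J K N L F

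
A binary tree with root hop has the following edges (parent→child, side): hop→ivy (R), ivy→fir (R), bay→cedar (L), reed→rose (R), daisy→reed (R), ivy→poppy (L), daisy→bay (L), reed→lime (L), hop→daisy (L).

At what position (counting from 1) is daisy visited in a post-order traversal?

Post-order visits the left subtree, then the right subtree, then the node.
At hop: go left to daisy.
  At daisy: go left to bay.
    At bay: go left to cedar.
      cedar is a leaf — visit cedar.
    At bay: no right child.
    Visit bay.
  At daisy: go right to reed.
    At reed: go left to lime.
      lime is a leaf — visit lime.
    At reed: go right to rose.
      rose is a leaf — visit rose.
    Visit reed.
  Visit daisy.
At hop: go right to ivy.
  At ivy: go left to poppy.
    poppy is a leaf — visit poppy.
  At ivy: go right to fir.
    fir is a leaf — visit fir.
  Visit ivy.
Visit hop.
Full post-order sequence: cedar, bay, lime, rose, reed, daisy, poppy, fir, ivy, hop.

6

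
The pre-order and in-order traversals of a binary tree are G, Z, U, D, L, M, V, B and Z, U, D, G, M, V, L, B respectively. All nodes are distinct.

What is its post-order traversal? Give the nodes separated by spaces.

D U Z V M B L G

The first element of pre-order is the root; it splits in-order into left and right subtrees.
Root G: left subtree has 3 nodes {Z, U, D}, right has 4 {M, V, L, B}.
  Root Z: left subtree has 0 nodes { }, right has 2 {U, D}.
    Root U: left subtree has 0 nodes { }, right has 1 {D}.
  Root L: left subtree has 2 nodes {M, V}, right has 1 {B}.
    Root M: left subtree has 0 nodes { }, right has 1 {V}.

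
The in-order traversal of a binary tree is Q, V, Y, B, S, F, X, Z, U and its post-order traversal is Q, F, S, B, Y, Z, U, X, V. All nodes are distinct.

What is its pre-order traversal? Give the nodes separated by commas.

V, Q, X, Y, B, S, F, U, Z

The last element of post-order is the root; it splits in-order into left and right subtrees.
Root V: left subtree has 1 node {Q}, right has 7 {Y, B, S, F, X, Z, U}.
  Root X: left subtree has 4 nodes {Y, B, S, F}, right has 2 {Z, U}.
    Root Y: left subtree has 0 nodes { }, right has 3 {B, S, F}.
      Root B: left subtree has 0 nodes { }, right has 2 {S, F}.
        Root S: left subtree has 0 nodes { }, right has 1 {F}.
    Root U: left subtree has 1 node {Z}, right has 0 { }.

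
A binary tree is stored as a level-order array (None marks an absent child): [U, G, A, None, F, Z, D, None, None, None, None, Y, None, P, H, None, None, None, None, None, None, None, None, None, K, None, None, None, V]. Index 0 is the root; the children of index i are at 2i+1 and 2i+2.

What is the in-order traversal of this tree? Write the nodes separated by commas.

G, F, U, Y, K, Z, A, P, V, D, H

In-order visits the left subtree, then the node, then the right subtree.
At U: go left to G.
  At G: no left child.
  Visit G.
  At G: go right to F.
    F is a leaf — visit F.
Visit U.
At U: go right to A.
  At A: go left to Z.
    At Z: go left to Y.
      At Y: no left child.
      Visit Y.
      At Y: go right to K.
        K is a leaf — visit K.
    Visit Z.
    At Z: no right child.
  Visit A.
  At A: go right to D.
    At D: go left to P.
      At P: no left child.
      Visit P.
      At P: go right to V.
        V is a leaf — visit V.
    Visit D.
    At D: go right to H.
      H is a leaf — visit H.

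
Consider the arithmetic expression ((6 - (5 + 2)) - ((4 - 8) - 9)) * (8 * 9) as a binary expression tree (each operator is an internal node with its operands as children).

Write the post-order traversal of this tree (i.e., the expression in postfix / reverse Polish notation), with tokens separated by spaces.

Post-order on an expression tree gives postfix notation: for each operator, emit left operand, right operand, then the operator.

6 5 2 + - 4 8 - 9 - - 8 9 * *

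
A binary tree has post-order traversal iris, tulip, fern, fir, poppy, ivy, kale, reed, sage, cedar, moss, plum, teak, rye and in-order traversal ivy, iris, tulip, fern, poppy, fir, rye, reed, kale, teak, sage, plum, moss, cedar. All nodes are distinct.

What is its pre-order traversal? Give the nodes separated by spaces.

rye ivy poppy fern tulip iris fir teak reed kale plum sage moss cedar

The last element of post-order is the root; it splits in-order into left and right subtrees.
Root rye: left subtree has 6 nodes {ivy, iris, tulip, fern, poppy, fir}, right has 7 {reed, kale, teak, sage, plum, moss, cedar}.
  Root ivy: left subtree has 0 nodes { }, right has 5 {iris, tulip, fern, poppy, fir}.
    Root poppy: left subtree has 3 nodes {iris, tulip, fern}, right has 1 {fir}.
      Root fern: left subtree has 2 nodes {iris, tulip}, right has 0 { }.
        Root tulip: left subtree has 1 node {iris}, right has 0 { }.
  Root teak: left subtree has 2 nodes {reed, kale}, right has 4 {sage, plum, moss, cedar}.
    Root reed: left subtree has 0 nodes { }, right has 1 {kale}.
    Root plum: left subtree has 1 node {sage}, right has 2 {moss, cedar}.
      Root moss: left subtree has 0 nodes { }, right has 1 {cedar}.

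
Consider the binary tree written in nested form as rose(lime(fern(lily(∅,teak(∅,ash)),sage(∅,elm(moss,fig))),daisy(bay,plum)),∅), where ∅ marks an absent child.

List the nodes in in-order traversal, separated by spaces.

lily teak ash fern sage moss elm fig lime bay daisy plum rose

In-order visits the left subtree, then the node, then the right subtree.
At rose: go left to lime.
  At lime: go left to fern.
    At fern: go left to lily.
      At lily: no left child.
      Visit lily.
      At lily: go right to teak.
        At teak: no left child.
        Visit teak.
        At teak: go right to ash.
          ash is a leaf — visit ash.
    Visit fern.
    At fern: go right to sage.
      At sage: no left child.
      Visit sage.
      At sage: go right to elm.
        At elm: go left to moss.
          moss is a leaf — visit moss.
        Visit elm.
        At elm: go right to fig.
          fig is a leaf — visit fig.
  Visit lime.
  At lime: go right to daisy.
    At daisy: go left to bay.
      bay is a leaf — visit bay.
    Visit daisy.
    At daisy: go right to plum.
      plum is a leaf — visit plum.
Visit rose.
At rose: no right child.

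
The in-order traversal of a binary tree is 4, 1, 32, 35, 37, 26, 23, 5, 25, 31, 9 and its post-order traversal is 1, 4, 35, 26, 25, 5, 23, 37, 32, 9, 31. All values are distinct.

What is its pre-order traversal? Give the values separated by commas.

31, 32, 4, 1, 37, 35, 23, 26, 5, 25, 9

The last element of post-order is the root; it splits in-order into left and right subtrees.
Root 31: left subtree has 9 nodes {4, 1, 32, 35, 37, 26, 23, 5, 25}, right has 1 {9}.
  Root 32: left subtree has 2 nodes {4, 1}, right has 6 {35, 37, 26, 23, 5, 25}.
    Root 4: left subtree has 0 nodes { }, right has 1 {1}.
    Root 37: left subtree has 1 node {35}, right has 4 {26, 23, 5, 25}.
      Root 23: left subtree has 1 node {26}, right has 2 {5, 25}.
        Root 5: left subtree has 0 nodes { }, right has 1 {25}.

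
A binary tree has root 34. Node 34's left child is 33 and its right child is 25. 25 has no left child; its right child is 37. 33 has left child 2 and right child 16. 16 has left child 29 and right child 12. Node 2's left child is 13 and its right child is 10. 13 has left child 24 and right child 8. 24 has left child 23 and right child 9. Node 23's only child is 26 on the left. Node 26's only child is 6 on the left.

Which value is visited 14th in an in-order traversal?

34

In-order visits the left subtree, then the node, then the right subtree.
At 34: go left to 33.
  At 33: go left to 2.
    At 2: go left to 13.
      At 13: go left to 24.
        At 24: go left to 23.
          At 23: go left to 26.
            At 26: go left to 6.
              6 is a leaf — visit 6.
            Visit 26.
            At 26: no right child.
          Visit 23.
          At 23: no right child.
        Visit 24.
        At 24: go right to 9.
          9 is a leaf — visit 9.
      Visit 13.
      At 13: go right to 8.
        8 is a leaf — visit 8.
    Visit 2.
    At 2: go right to 10.
      10 is a leaf — visit 10.
  Visit 33.
  At 33: go right to 16.
    At 16: go left to 29.
      29 is a leaf — visit 29.
    Visit 16.
    At 16: go right to 12.
      12 is a leaf — visit 12.
Visit 34.
At 34: go right to 25.
  At 25: no left child.
  Visit 25.
  At 25: go right to 37.
    37 is a leaf — visit 37.
Full in-order sequence: 6, 26, 23, 24, 9, 13, 8, 2, 10, 33, 29, 16, 12, 34, 25, 37.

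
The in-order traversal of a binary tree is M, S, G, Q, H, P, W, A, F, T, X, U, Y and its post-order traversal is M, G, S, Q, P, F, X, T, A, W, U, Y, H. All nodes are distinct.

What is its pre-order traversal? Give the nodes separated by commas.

H, Q, S, M, G, Y, U, W, P, A, T, F, X

The last element of post-order is the root; it splits in-order into left and right subtrees.
Root H: left subtree has 4 nodes {M, S, G, Q}, right has 8 {P, W, A, F, T, X, U, Y}.
  Root Q: left subtree has 3 nodes {M, S, G}, right has 0 { }.
    Root S: left subtree has 1 node {M}, right has 1 {G}.
  Root Y: left subtree has 7 nodes {P, W, A, F, T, X, U}, right has 0 { }.
    Root U: left subtree has 6 nodes {P, W, A, F, T, X}, right has 0 { }.
      Root W: left subtree has 1 node {P}, right has 4 {A, F, T, X}.
        Root A: left subtree has 0 nodes { }, right has 3 {F, T, X}.
          Root T: left subtree has 1 node {F}, right has 1 {X}.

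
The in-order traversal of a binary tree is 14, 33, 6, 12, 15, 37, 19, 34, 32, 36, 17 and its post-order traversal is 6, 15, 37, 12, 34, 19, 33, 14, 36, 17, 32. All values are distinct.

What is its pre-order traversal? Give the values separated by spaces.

32 14 33 19 12 6 37 15 34 17 36

The last element of post-order is the root; it splits in-order into left and right subtrees.
Root 32: left subtree has 8 nodes {14, 33, 6, 12, 15, 37, 19, 34}, right has 2 {36, 17}.
  Root 14: left subtree has 0 nodes { }, right has 7 {33, 6, 12, 15, 37, 19, 34}.
    Root 33: left subtree has 0 nodes { }, right has 6 {6, 12, 15, 37, 19, 34}.
      Root 19: left subtree has 4 nodes {6, 12, 15, 37}, right has 1 {34}.
        Root 12: left subtree has 1 node {6}, right has 2 {15, 37}.
          Root 37: left subtree has 1 node {15}, right has 0 { }.
  Root 17: left subtree has 1 node {36}, right has 0 { }.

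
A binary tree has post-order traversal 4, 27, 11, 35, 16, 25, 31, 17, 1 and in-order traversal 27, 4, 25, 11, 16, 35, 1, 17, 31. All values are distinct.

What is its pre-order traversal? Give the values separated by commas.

1, 25, 27, 4, 16, 11, 35, 17, 31

The last element of post-order is the root; it splits in-order into left and right subtrees.
Root 1: left subtree has 6 nodes {27, 4, 25, 11, 16, 35}, right has 2 {17, 31}.
  Root 25: left subtree has 2 nodes {27, 4}, right has 3 {11, 16, 35}.
    Root 27: left subtree has 0 nodes { }, right has 1 {4}.
    Root 16: left subtree has 1 node {11}, right has 1 {35}.
  Root 17: left subtree has 0 nodes { }, right has 1 {31}.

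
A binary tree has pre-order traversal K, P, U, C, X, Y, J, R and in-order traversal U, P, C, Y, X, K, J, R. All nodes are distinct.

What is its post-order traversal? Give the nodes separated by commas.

U, Y, X, C, P, R, J, K

The first element of pre-order is the root; it splits in-order into left and right subtrees.
Root K: left subtree has 5 nodes {U, P, C, Y, X}, right has 2 {J, R}.
  Root P: left subtree has 1 node {U}, right has 3 {C, Y, X}.
    Root C: left subtree has 0 nodes { }, right has 2 {Y, X}.
      Root X: left subtree has 1 node {Y}, right has 0 { }.
  Root J: left subtree has 0 nodes { }, right has 1 {R}.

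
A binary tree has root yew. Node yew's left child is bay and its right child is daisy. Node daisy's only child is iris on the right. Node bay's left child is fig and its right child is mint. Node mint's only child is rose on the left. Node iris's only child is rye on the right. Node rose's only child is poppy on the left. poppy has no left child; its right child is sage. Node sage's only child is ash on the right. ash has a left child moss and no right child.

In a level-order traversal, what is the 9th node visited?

poppy

Level-order visits nodes level by level from the root, left to right within each level.
Level 0: yew
Level 1: bay, daisy
Level 2: fig, mint, iris
Level 3: rose, rye
Level 4: poppy
Level 5: sage
Level 6: ash
Level 7: moss
Full level-order sequence: yew, bay, daisy, fig, mint, iris, rose, rye, poppy, sage, ash, moss.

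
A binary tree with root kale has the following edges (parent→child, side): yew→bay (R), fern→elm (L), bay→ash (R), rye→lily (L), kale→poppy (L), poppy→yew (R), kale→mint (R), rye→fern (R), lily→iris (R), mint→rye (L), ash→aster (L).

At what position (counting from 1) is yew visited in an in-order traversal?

In-order visits the left subtree, then the node, then the right subtree.
At kale: go left to poppy.
  At poppy: no left child.
  Visit poppy.
  At poppy: go right to yew.
    At yew: no left child.
    Visit yew.
    At yew: go right to bay.
      At bay: no left child.
      Visit bay.
      At bay: go right to ash.
        At ash: go left to aster.
          aster is a leaf — visit aster.
        Visit ash.
        At ash: no right child.
Visit kale.
At kale: go right to mint.
  At mint: go left to rye.
    At rye: go left to lily.
      At lily: no left child.
      Visit lily.
      At lily: go right to iris.
        iris is a leaf — visit iris.
    Visit rye.
    At rye: go right to fern.
      At fern: go left to elm.
        elm is a leaf — visit elm.
      Visit fern.
      At fern: no right child.
  Visit mint.
  At mint: no right child.
Full in-order sequence: poppy, yew, bay, aster, ash, kale, lily, iris, rye, elm, fern, mint.

2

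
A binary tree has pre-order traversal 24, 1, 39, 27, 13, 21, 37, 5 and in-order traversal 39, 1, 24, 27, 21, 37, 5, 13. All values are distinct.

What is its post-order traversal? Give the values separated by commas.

The first element of pre-order is the root; it splits in-order into left and right subtrees.
Root 24: left subtree has 2 nodes {39, 1}, right has 5 {27, 21, 37, 5, 13}.
  Root 1: left subtree has 1 node {39}, right has 0 { }.
  Root 27: left subtree has 0 nodes { }, right has 4 {21, 37, 5, 13}.
    Root 13: left subtree has 3 nodes {21, 37, 5}, right has 0 { }.
      Root 21: left subtree has 0 nodes { }, right has 2 {37, 5}.
        Root 37: left subtree has 0 nodes { }, right has 1 {5}.

39, 1, 5, 37, 21, 13, 27, 24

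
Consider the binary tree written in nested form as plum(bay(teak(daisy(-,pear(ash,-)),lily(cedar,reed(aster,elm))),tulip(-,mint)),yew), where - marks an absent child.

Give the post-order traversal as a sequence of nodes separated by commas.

Post-order visits the left subtree, then the right subtree, then the node.
At plum: go left to bay.
  At bay: go left to teak.
    At teak: go left to daisy.
      At daisy: no left child.
      At daisy: go right to pear.
        At pear: go left to ash.
          ash is a leaf — visit ash.
        At pear: no right child.
        Visit pear.
      Visit daisy.
    At teak: go right to lily.
      At lily: go left to cedar.
        cedar is a leaf — visit cedar.
      At lily: go right to reed.
        At reed: go left to aster.
          aster is a leaf — visit aster.
        At reed: go right to elm.
          elm is a leaf — visit elm.
        Visit reed.
      Visit lily.
    Visit teak.
  At bay: go right to tulip.
    At tulip: no left child.
    At tulip: go right to mint.
      mint is a leaf — visit mint.
    Visit tulip.
  Visit bay.
At plum: go right to yew.
  yew is a leaf — visit yew.
Visit plum.

ash, pear, daisy, cedar, aster, elm, reed, lily, teak, mint, tulip, bay, yew, plum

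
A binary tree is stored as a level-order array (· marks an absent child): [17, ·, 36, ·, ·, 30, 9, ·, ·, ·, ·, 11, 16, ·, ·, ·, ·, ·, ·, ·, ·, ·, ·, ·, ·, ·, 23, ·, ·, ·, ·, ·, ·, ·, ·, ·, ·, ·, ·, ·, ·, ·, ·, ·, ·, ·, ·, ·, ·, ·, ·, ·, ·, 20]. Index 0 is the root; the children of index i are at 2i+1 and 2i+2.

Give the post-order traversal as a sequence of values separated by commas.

Post-order visits the left subtree, then the right subtree, then the node.
At 17: no left child.
At 17: go right to 36.
  At 36: go left to 30.
    At 30: go left to 11.
      11 is a leaf — visit 11.
    At 30: go right to 16.
      At 16: no left child.
      At 16: go right to 23.
        At 23: go left to 20.
          20 is a leaf — visit 20.
        At 23: no right child.
        Visit 23.
      Visit 16.
    Visit 30.
  At 36: go right to 9.
    9 is a leaf — visit 9.
  Visit 36.
Visit 17.

11, 20, 23, 16, 30, 9, 36, 17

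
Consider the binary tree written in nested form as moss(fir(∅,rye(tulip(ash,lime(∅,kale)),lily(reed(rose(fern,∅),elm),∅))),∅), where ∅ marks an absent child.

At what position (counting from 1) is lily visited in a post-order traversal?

9

Post-order visits the left subtree, then the right subtree, then the node.
At moss: go left to fir.
  At fir: no left child.
  At fir: go right to rye.
    At rye: go left to tulip.
      At tulip: go left to ash.
        ash is a leaf — visit ash.
      At tulip: go right to lime.
        At lime: no left child.
        At lime: go right to kale.
          kale is a leaf — visit kale.
        Visit lime.
      Visit tulip.
    At rye: go right to lily.
      At lily: go left to reed.
        At reed: go left to rose.
          At rose: go left to fern.
            fern is a leaf — visit fern.
          At rose: no right child.
          Visit rose.
        At reed: go right to elm.
          elm is a leaf — visit elm.
        Visit reed.
      At lily: no right child.
      Visit lily.
    Visit rye.
  Visit fir.
At moss: no right child.
Visit moss.
Full post-order sequence: ash, kale, lime, tulip, fern, rose, elm, reed, lily, rye, fir, moss.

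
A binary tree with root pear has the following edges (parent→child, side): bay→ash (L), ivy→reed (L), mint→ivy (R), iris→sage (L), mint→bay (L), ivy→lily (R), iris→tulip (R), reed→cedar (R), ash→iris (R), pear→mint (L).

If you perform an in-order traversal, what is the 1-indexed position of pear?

In-order visits the left subtree, then the node, then the right subtree.
At pear: go left to mint.
  At mint: go left to bay.
    At bay: go left to ash.
      At ash: no left child.
      Visit ash.
      At ash: go right to iris.
        At iris: go left to sage.
          sage is a leaf — visit sage.
        Visit iris.
        At iris: go right to tulip.
          tulip is a leaf — visit tulip.
    Visit bay.
    At bay: no right child.
  Visit mint.
  At mint: go right to ivy.
    At ivy: go left to reed.
      At reed: no left child.
      Visit reed.
      At reed: go right to cedar.
        cedar is a leaf — visit cedar.
    Visit ivy.
    At ivy: go right to lily.
      lily is a leaf — visit lily.
Visit pear.
At pear: no right child.
Full in-order sequence: ash, sage, iris, tulip, bay, mint, reed, cedar, ivy, lily, pear.

11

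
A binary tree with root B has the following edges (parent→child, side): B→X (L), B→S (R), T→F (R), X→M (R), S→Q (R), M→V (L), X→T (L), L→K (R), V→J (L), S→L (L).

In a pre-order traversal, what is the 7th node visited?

Pre-order visits the node, then its left subtree, then its right subtree.
Visit B.
At B: go left to X.
  Visit X.
  At X: go left to T.
    Visit T.
    At T: no left child.
    At T: go right to F.
      F is a leaf — visit F.
  At X: go right to M.
    Visit M.
    At M: go left to V.
      Visit V.
      At V: go left to J.
        J is a leaf — visit J.
      At V: no right child.
    At M: no right child.
At B: go right to S.
  Visit S.
  At S: go left to L.
    Visit L.
    At L: no left child.
    At L: go right to K.
      K is a leaf — visit K.
  At S: go right to Q.
    Q is a leaf — visit Q.
Full pre-order sequence: B, X, T, F, M, V, J, S, L, K, Q.

J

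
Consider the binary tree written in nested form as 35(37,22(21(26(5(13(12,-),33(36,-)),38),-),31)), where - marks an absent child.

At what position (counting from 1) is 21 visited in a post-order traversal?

9

Post-order visits the left subtree, then the right subtree, then the node.
At 35: go left to 37.
  37 is a leaf — visit 37.
At 35: go right to 22.
  At 22: go left to 21.
    At 21: go left to 26.
      At 26: go left to 5.
        At 5: go left to 13.
          At 13: go left to 12.
            12 is a leaf — visit 12.
          At 13: no right child.
          Visit 13.
        At 5: go right to 33.
          At 33: go left to 36.
            36 is a leaf — visit 36.
          At 33: no right child.
          Visit 33.
        Visit 5.
      At 26: go right to 38.
        38 is a leaf — visit 38.
      Visit 26.
    At 21: no right child.
    Visit 21.
  At 22: go right to 31.
    31 is a leaf — visit 31.
  Visit 22.
Visit 35.
Full post-order sequence: 37, 12, 13, 36, 33, 5, 38, 26, 21, 31, 22, 35.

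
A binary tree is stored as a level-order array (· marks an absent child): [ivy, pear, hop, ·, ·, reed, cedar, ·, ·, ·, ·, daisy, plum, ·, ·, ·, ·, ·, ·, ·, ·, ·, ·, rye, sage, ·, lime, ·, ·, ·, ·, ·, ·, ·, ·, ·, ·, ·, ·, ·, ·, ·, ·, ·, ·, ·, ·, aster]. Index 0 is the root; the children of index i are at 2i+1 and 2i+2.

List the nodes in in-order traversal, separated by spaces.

pear ivy aster rye daisy sage reed plum lime hop cedar

In-order visits the left subtree, then the node, then the right subtree.
At ivy: go left to pear.
  pear is a leaf — visit pear.
Visit ivy.
At ivy: go right to hop.
  At hop: go left to reed.
    At reed: go left to daisy.
      At daisy: go left to rye.
        At rye: go left to aster.
          aster is a leaf — visit aster.
        Visit rye.
        At rye: no right child.
      Visit daisy.
      At daisy: go right to sage.
        sage is a leaf — visit sage.
    Visit reed.
    At reed: go right to plum.
      At plum: no left child.
      Visit plum.
      At plum: go right to lime.
        lime is a leaf — visit lime.
  Visit hop.
  At hop: go right to cedar.
    cedar is a leaf — visit cedar.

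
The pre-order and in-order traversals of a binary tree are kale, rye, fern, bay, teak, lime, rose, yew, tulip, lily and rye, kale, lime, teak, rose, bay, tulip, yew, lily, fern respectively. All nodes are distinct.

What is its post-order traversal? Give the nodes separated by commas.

The first element of pre-order is the root; it splits in-order into left and right subtrees.
Root kale: left subtree has 1 node {rye}, right has 8 {lime, teak, rose, bay, tulip, yew, lily, fern}.
  Root fern: left subtree has 7 nodes {lime, teak, rose, bay, tulip, yew, lily}, right has 0 { }.
    Root bay: left subtree has 3 nodes {lime, teak, rose}, right has 3 {tulip, yew, lily}.
      Root teak: left subtree has 1 node {lime}, right has 1 {rose}.
      Root yew: left subtree has 1 node {tulip}, right has 1 {lily}.

rye, lime, rose, teak, tulip, lily, yew, bay, fern, kale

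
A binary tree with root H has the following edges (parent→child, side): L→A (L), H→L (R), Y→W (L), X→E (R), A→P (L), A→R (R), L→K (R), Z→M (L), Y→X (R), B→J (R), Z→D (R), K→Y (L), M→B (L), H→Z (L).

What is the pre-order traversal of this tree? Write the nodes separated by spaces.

H Z M B J D L A P R K Y W X E

Pre-order visits the node, then its left subtree, then its right subtree.
Visit H.
At H: go left to Z.
  Visit Z.
  At Z: go left to M.
    Visit M.
    At M: go left to B.
      Visit B.
      At B: no left child.
      At B: go right to J.
        J is a leaf — visit J.
    At M: no right child.
  At Z: go right to D.
    D is a leaf — visit D.
At H: go right to L.
  Visit L.
  At L: go left to A.
    Visit A.
    At A: go left to P.
      P is a leaf — visit P.
    At A: go right to R.
      R is a leaf — visit R.
  At L: go right to K.
    Visit K.
    At K: go left to Y.
      Visit Y.
      At Y: go left to W.
        W is a leaf — visit W.
      At Y: go right to X.
        Visit X.
        At X: no left child.
        At X: go right to E.
          E is a leaf — visit E.
    At K: no right child.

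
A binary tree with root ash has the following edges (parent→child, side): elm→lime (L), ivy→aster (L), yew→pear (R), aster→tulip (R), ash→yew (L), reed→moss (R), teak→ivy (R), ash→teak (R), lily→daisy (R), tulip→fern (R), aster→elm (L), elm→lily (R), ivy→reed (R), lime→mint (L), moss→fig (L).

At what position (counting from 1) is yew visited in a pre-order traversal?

Pre-order visits the node, then its left subtree, then its right subtree.
Visit ash.
At ash: go left to yew.
  Visit yew.
  At yew: no left child.
  At yew: go right to pear.
    pear is a leaf — visit pear.
At ash: go right to teak.
  Visit teak.
  At teak: no left child.
  At teak: go right to ivy.
    Visit ivy.
    At ivy: go left to aster.
      Visit aster.
      At aster: go left to elm.
        Visit elm.
        At elm: go left to lime.
          Visit lime.
          At lime: go left to mint.
            mint is a leaf — visit mint.
          At lime: no right child.
        At elm: go right to lily.
          Visit lily.
          At lily: no left child.
          At lily: go right to daisy.
            daisy is a leaf — visit daisy.
      At aster: go right to tulip.
        Visit tulip.
        At tulip: no left child.
        At tulip: go right to fern.
          fern is a leaf — visit fern.
    At ivy: go right to reed.
      Visit reed.
      At reed: no left child.
      At reed: go right to moss.
        Visit moss.
        At moss: go left to fig.
          fig is a leaf — visit fig.
        At moss: no right child.
Full pre-order sequence: ash, yew, pear, teak, ivy, aster, elm, lime, mint, lily, daisy, tulip, fern, reed, moss, fig.

2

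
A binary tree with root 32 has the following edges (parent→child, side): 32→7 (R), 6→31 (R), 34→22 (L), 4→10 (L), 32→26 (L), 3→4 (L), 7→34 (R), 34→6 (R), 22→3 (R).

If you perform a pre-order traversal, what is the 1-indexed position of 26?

2

Pre-order visits the node, then its left subtree, then its right subtree.
Visit 32.
At 32: go left to 26.
  26 is a leaf — visit 26.
At 32: go right to 7.
  Visit 7.
  At 7: no left child.
  At 7: go right to 34.
    Visit 34.
    At 34: go left to 22.
      Visit 22.
      At 22: no left child.
      At 22: go right to 3.
        Visit 3.
        At 3: go left to 4.
          Visit 4.
          At 4: go left to 10.
            10 is a leaf — visit 10.
          At 4: no right child.
        At 3: no right child.
    At 34: go right to 6.
      Visit 6.
      At 6: no left child.
      At 6: go right to 31.
        31 is a leaf — visit 31.
Full pre-order sequence: 32, 26, 7, 34, 22, 3, 4, 10, 6, 31.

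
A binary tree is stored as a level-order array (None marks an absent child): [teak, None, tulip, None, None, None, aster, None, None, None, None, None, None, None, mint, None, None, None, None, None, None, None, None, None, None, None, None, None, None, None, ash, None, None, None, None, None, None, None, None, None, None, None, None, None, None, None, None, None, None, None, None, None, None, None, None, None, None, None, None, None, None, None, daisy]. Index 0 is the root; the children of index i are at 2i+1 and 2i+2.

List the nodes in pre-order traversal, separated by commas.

teak, tulip, aster, mint, ash, daisy

Pre-order visits the node, then its left subtree, then its right subtree.
Visit teak.
At teak: no left child.
At teak: go right to tulip.
  Visit tulip.
  At tulip: no left child.
  At tulip: go right to aster.
    Visit aster.
    At aster: no left child.
    At aster: go right to mint.
      Visit mint.
      At mint: no left child.
      At mint: go right to ash.
        Visit ash.
        At ash: no left child.
        At ash: go right to daisy.
          daisy is a leaf — visit daisy.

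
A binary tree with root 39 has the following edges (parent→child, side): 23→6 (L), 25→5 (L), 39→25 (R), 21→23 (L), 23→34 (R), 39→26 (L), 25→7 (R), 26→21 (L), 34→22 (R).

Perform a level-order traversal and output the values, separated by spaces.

Level-order visits nodes level by level from the root, left to right within each level.
Level 0: 39
Level 1: 26, 25
Level 2: 21, 5, 7
Level 3: 23
Level 4: 6, 34
Level 5: 22

39 26 25 21 5 7 23 6 34 22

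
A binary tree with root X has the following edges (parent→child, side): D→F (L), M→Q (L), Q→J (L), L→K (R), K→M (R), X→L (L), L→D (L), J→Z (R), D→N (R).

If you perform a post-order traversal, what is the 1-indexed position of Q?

6

Post-order visits the left subtree, then the right subtree, then the node.
At X: go left to L.
  At L: go left to D.
    At D: go left to F.
      F is a leaf — visit F.
    At D: go right to N.
      N is a leaf — visit N.
    Visit D.
  At L: go right to K.
    At K: no left child.
    At K: go right to M.
      At M: go left to Q.
        At Q: go left to J.
          At J: no left child.
          At J: go right to Z.
            Z is a leaf — visit Z.
          Visit J.
        At Q: no right child.
        Visit Q.
      At M: no right child.
      Visit M.
    Visit K.
  Visit L.
At X: no right child.
Visit X.
Full post-order sequence: F, N, D, Z, J, Q, M, K, L, X.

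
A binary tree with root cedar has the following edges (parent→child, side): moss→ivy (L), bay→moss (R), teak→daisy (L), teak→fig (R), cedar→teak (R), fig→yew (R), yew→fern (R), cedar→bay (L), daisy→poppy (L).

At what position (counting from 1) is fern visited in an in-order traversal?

In-order visits the left subtree, then the node, then the right subtree.
At cedar: go left to bay.
  At bay: no left child.
  Visit bay.
  At bay: go right to moss.
    At moss: go left to ivy.
      ivy is a leaf — visit ivy.
    Visit moss.
    At moss: no right child.
Visit cedar.
At cedar: go right to teak.
  At teak: go left to daisy.
    At daisy: go left to poppy.
      poppy is a leaf — visit poppy.
    Visit daisy.
    At daisy: no right child.
  Visit teak.
  At teak: go right to fig.
    At fig: no left child.
    Visit fig.
    At fig: go right to yew.
      At yew: no left child.
      Visit yew.
      At yew: go right to fern.
        fern is a leaf — visit fern.
Full in-order sequence: bay, ivy, moss, cedar, poppy, daisy, teak, fig, yew, fern.

10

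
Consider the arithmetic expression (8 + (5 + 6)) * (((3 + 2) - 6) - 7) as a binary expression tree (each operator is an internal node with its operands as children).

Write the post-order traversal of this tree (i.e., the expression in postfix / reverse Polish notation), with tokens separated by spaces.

8 5 6 + + 3 2 + 6 - 7 - *

Post-order on an expression tree gives postfix notation: for each operator, emit left operand, right operand, then the operator.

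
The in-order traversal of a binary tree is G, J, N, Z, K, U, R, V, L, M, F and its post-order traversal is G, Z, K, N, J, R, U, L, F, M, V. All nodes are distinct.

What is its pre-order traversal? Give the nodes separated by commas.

The last element of post-order is the root; it splits in-order into left and right subtrees.
Root V: left subtree has 7 nodes {G, J, N, Z, K, U, R}, right has 3 {L, M, F}.
  Root U: left subtree has 5 nodes {G, J, N, Z, K}, right has 1 {R}.
    Root J: left subtree has 1 node {G}, right has 3 {N, Z, K}.
      Root N: left subtree has 0 nodes { }, right has 2 {Z, K}.
        Root K: left subtree has 1 node {Z}, right has 0 { }.
  Root M: left subtree has 1 node {L}, right has 1 {F}.

V, U, J, G, N, K, Z, R, M, L, F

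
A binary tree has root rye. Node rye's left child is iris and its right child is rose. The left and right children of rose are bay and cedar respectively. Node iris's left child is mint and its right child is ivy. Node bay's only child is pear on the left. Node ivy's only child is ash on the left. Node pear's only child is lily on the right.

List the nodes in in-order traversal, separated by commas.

mint, iris, ash, ivy, rye, pear, lily, bay, rose, cedar

In-order visits the left subtree, then the node, then the right subtree.
At rye: go left to iris.
  At iris: go left to mint.
    mint is a leaf — visit mint.
  Visit iris.
  At iris: go right to ivy.
    At ivy: go left to ash.
      ash is a leaf — visit ash.
    Visit ivy.
    At ivy: no right child.
Visit rye.
At rye: go right to rose.
  At rose: go left to bay.
    At bay: go left to pear.
      At pear: no left child.
      Visit pear.
      At pear: go right to lily.
        lily is a leaf — visit lily.
    Visit bay.
    At bay: no right child.
  Visit rose.
  At rose: go right to cedar.
    cedar is a leaf — visit cedar.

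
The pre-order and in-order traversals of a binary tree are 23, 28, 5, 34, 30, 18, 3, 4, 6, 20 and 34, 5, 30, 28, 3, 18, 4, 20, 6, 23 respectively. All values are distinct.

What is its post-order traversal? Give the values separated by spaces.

The first element of pre-order is the root; it splits in-order into left and right subtrees.
Root 23: left subtree has 9 nodes {34, 5, 30, 28, 3, 18, 4, 20, 6}, right has 0 { }.
  Root 28: left subtree has 3 nodes {34, 5, 30}, right has 5 {3, 18, 4, 20, 6}.
    Root 5: left subtree has 1 node {34}, right has 1 {30}.
    Root 18: left subtree has 1 node {3}, right has 3 {4, 20, 6}.
      Root 4: left subtree has 0 nodes { }, right has 2 {20, 6}.
        Root 6: left subtree has 1 node {20}, right has 0 { }.

34 30 5 3 20 6 4 18 28 23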